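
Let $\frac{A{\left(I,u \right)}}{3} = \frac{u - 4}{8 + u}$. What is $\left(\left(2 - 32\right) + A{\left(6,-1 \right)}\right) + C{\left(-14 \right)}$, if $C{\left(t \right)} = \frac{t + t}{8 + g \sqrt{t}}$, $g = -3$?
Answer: $- \frac{22159}{665} - \frac{42 i \sqrt{14}}{95} \approx -33.322 - 1.6542 i$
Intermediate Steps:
$A{\left(I,u \right)} = \frac{3 \left(-4 + u\right)}{8 + u}$ ($A{\left(I,u \right)} = 3 \frac{u - 4}{8 + u} = 3 \frac{-4 + u}{8 + u} = \frac{3 \left(-4 + u\right)}{8 + u}$)
$C{\left(t \right)} = \frac{2 t}{8 - 3 \sqrt{t}}$ ($C{\left(t \right)} = \frac{t + t}{8 - 3 \sqrt{t}} = \frac{2 t}{8 - 3 \sqrt{t}}$)
$\left(\left(2 - 32\right) + A{\left(6,-1 \right)}\right) + C{\left(-14 \right)} = \left(\left(2 - 32\right) + \frac{3 \left(-4 - 1\right)}{8 - 1}\right) - - \frac{28}{-8 + 3 \sqrt{-14}} = \left(-30 + 3 \cdot \frac{1}{7} \left(-5\right)\right) - - \frac{28}{-8 + 3 i \sqrt{14}} = \left(-30 - \frac{15}{7}\right) + \frac{28}{-8 + 3 i \sqrt{14}} = - \frac{225}{7} + \frac{28}{-8 + 3 i \sqrt{14}}$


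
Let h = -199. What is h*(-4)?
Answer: 796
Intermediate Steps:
h*(-4) = -199*(-4) = 796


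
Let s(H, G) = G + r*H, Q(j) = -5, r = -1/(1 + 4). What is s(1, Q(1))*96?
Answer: -2496/5 ≈ -499.20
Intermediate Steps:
r = -1/5 ≈ -0.20000
s(H, G) = G - H/5
s(1, Q(1))*96 = (-5 - 1/5*1)*96 = (-5 - 1/5)*96 = -26/5*96 = -2496/5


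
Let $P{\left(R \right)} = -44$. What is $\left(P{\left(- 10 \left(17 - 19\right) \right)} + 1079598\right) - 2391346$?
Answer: $-1311792$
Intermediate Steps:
$\left(P{\left(- 10 \left(17 - 19\right) \right)} + 1079598\right) - 2391346 = \left(-44 + 1079598\right) - 2391346 = 1079554 - 2391346 = -1311792$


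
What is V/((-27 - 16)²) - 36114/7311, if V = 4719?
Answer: -10758059/4506013 ≈ -2.3875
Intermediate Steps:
V/((-27 - 16)²) - 36114/7311 = 4719/((-27 - 16)²) - 36114/7311 = 4719/((-43)²) - 36114*1/7311 = 4719/1849 - 12038/2437 = -10758059/4506013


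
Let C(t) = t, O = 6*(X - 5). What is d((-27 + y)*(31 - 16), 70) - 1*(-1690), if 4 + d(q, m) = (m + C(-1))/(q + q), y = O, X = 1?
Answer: 859837/510 ≈ 1686.0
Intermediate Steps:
O = -24 (O = 6*(1 - 5) = 6*(-4) = -24)
y = -24
d(q, m) = -4 + (-1 + m)/(2*q) (d(q, m) = -4 + (m - 1)/(q + q) = -4 + (-1 + m)/((2*q)) = -4 + (-1 + m)*(1/(2*q)) = -4 + (-1 + m)/(2*q))
d((-27 + y)*(31 - 16), 70) - 1*(-1690) = (-1 + 70 - 8*(-27 - 24)*(31 - 16))/(2*(((-27 - 24)*(31 - 16)))) - 1*(-1690) = (-1 + 70 - (-408)*15)/(2*((-51*15))) + 1690 = (½)*(-1 + 70 - 8*(-765))/(-765) + 1690 = (½)*(-1/765)*(-1 + 70 + 6120) + 1690 = (½)*(-1/765)*6189 + 1690 = -2063/510 + 1690 = 859837/510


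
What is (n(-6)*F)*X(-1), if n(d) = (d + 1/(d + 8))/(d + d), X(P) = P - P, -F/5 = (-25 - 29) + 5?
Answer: 0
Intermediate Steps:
F = 245 (F = -5*((-25 - 29) + 5) = -5*(-54 + 5) = -5*(-49) = 245)
X(P) = 0
n(d) = (d + 1/(8 + d))/(2*d) (n(d) = (d + 1/(8 + d))/((2*d)) = (d + 1/(8 + d))*(1/(2*d)) = (d + 1/(8 + d))/(2*d))
(n(-6)*F)*X(-1) = (((1/2)*(1 + (-6)**2 + 8*(-6))/(-6*(8 - 6)))*245)*0 = (((1/2)*(-1/6)*(1 + 36 - 48)/2)*245)*0 = (((1/2)*(-1/6)*(1/2)*(-11))*245)*0 = ((11/24)*245)*0 = (2695/24)*0 = 0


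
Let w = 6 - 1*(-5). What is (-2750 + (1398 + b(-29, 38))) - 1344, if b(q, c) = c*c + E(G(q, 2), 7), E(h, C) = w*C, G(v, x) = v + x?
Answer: -1175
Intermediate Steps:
w = 11 (w = 6 + 5 = 11)
E(h, C) = 11*C
b(q, c) = 77 + c**2 (b(q, c) = c*c + 11*7 = c**2 + 77 = 77 + c**2)
(-2750 + (1398 + b(-29, 38))) - 1344 = (-2750 + (1398 + (77 + 38**2))) - 1344 = (-2750 + (1398 + (77 + 1444))) - 1344 = (-2750 + (1398 + 1521)) - 1344 = (-2750 + 2919) - 1344 = 169 - 1344 = -1175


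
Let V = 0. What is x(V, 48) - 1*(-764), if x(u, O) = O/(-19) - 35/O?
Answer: 693799/912 ≈ 760.74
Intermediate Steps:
x(u, O) = -35/O - O/19 (x(u, O) = O*(-1/19) - 35/O = -O/19 - 35/O = -35/O - O/19)
x(V, 48) - 1*(-764) = (-35/48 - 1/19*48) - 1*(-764) = (-35*1/48 - 48/19) + 764 = (-35/48 - 48/19) + 764 = -2969/912 + 764 = 693799/912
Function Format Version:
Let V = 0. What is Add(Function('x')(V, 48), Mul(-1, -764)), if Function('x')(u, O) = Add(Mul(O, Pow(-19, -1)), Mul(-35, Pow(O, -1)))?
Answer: Rational(693799, 912) ≈ 760.74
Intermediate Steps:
Function('x')(u, O) = Add(Mul(-35, Pow(O, -1)), Mul(Rational(-1, 19), O)) (Function('x')(u, O) = Add(Mul(O, Rational(-1, 19)), Mul(-35, Pow(O, -1))) = Add(Mul(Rational(-1, 19), O), Mul(-35, Pow(O, -1))) = Add(Mul(-35, Pow(O, -1)), Mul(Rational(-1, 19), O)))
Add(Function('x')(V, 48), Mul(-1, -764)) = Add(Add(Mul(-35, Pow(48, -1)), Mul(Rational(-1, 19), 48)), Mul(-1, -764)) = Add(Add(Mul(-35, Rational(1, 48)), Rational(-48, 19)), 764) = Add(Add(Rational(-35, 48), Rational(-48, 19)), 764) = Add(Rational(-2969, 912), 764) = Rational(693799, 912)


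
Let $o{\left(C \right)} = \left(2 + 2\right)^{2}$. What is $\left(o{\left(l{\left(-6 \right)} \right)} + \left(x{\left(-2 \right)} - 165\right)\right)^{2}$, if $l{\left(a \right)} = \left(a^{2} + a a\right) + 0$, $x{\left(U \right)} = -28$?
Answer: $31329$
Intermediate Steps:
$l{\left(a \right)} = 2 a^{2}$ ($l{\left(a \right)} = \left(a^{2} + a^{2}\right) + 0 = 2 a^{2} + 0 = 2 a^{2}$)
$o{\left(C \right)} = 16$ ($o{\left(C \right)} = 4^{2} = 16$)
$\left(o{\left(l{\left(-6 \right)} \right)} + \left(x{\left(-2 \right)} - 165\right)\right)^{2} = \left(16 - 193\right)^{2} = \left(-177\right)^{2} = 31329$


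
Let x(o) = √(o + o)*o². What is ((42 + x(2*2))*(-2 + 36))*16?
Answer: 22848 + 17408*√2 ≈ 47467.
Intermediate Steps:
x(o) = √2*o^(5/2) (x(o) = √(2*o)*o² = (√2*√o)*o² = √2*o^(5/2))
((42 + x(2*2))*(-2 + 36))*16 = ((42 + √2*(2*2)^(5/2))*(-2 + 36))*16 = ((42 + √2*4^(5/2))*34)*16 = ((42 + √2*32)*34)*16 = ((42 + 32*√2)*34)*16 = (1428 + 1088*√2)*16 = 22848 + 17408*√2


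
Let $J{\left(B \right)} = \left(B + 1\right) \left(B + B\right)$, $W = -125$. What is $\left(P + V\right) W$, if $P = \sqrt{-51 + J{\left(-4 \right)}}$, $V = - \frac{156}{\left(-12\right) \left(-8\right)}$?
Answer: $\frac{1625}{8} - 375 i \sqrt{3} \approx 203.13 - 649.52 i$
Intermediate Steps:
$V = - \frac{13}{8}$ ($V = - \frac{156}{96} = \left(-156\right) \frac{1}{96} = - \frac{13}{8} \approx -1.625$)
$J{\left(B \right)} = 2 B \left(1 + B\right)$ ($J{\left(B \right)} = \left(1 + B\right) 2 B = 2 B \left(1 + B\right)$)
$P = 3 i \sqrt{3}$ ($P = \sqrt{-51 + 2 \left(-4\right) \left(1 - 4\right)} = \sqrt{-51 + 2 \left(-4\right) \left(-3\right)} = \sqrt{-51 + 24} = \sqrt{-27} = 3 i \sqrt{3} \approx 5.1962 i$)
$\left(P + V\right) W = \left(3 i \sqrt{3} - \frac{13}{8}\right) \left(-125\right) = \left(- \frac{13}{8} + 3 i \sqrt{3}\right) \left(-125\right) = \frac{1625}{8} - 375 i \sqrt{3}$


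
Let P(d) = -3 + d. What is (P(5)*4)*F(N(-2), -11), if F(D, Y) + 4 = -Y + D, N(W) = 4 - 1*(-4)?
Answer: 120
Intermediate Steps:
N(W) = 8 (N(W) = 4 + 4 = 8)
F(D, Y) = -4 + D - Y (F(D, Y) = -4 + (-Y + D) = -4 + (D - Y) = -4 + D - Y)
(P(5)*4)*F(N(-2), -11) = ((-3 + 5)*4)*(-4 + 8 - 1*(-11)) = (2*4)*(-4 + 8 + 11) = 8*15 = 120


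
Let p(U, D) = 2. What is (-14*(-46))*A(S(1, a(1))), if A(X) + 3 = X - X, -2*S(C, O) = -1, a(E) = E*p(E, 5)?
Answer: -1932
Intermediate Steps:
a(E) = 2*E (a(E) = E*2 = 2*E)
S(C, O) = ½ (S(C, O) = -½*(-1) = ½)
A(X) = -3 (A(X) = -3 + (X - X) = -3 + 0 = -3)
(-14*(-46))*A(S(1, a(1))) = -14*(-46)*(-3) = 644*(-3) = -1932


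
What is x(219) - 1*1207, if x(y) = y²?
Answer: 46754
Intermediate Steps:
x(219) - 1*1207 = 219² - 1*1207 = 47961 - 1207 = 46754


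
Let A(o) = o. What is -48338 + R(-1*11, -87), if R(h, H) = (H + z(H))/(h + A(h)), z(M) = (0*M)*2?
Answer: -1063349/22 ≈ -48334.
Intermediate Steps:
z(M) = 0 (z(M) = 0*2 = 0)
R(h, H) = H/(2*h) (R(h, H) = (H + 0)/(h + h) = H/((2*h)) = H*(1/(2*h)) = H/(2*h))
-48338 + R(-1*11, -87) = -48338 + (½)*(-87)/(-1*11) = -48338 + (½)*(-87)/(-11) = -48338 + (½)*(-87)*(-1/11) = -48338 + 87/22 = -1063349/22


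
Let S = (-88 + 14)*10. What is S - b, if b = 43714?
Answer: -44454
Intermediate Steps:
S = -740 (S = -74*10 = -740)
S - b = -740 - 1*43714 = -740 - 43714 = -44454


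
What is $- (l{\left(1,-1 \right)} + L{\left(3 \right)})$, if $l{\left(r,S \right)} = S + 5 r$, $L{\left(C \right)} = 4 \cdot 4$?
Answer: $-20$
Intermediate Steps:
$L{\left(C \right)} = 16$
$- (l{\left(1,-1 \right)} + L{\left(3 \right)}) = - (\left(-1 + 5 \cdot 1\right) + 16) = - (\left(-1 + 5\right) + 16) = - (4 + 16) = \left(-1\right) 20 = -20$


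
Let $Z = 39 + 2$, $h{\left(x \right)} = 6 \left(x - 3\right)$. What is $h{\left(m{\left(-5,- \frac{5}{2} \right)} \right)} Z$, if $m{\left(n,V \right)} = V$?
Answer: $-1353$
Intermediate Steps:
$h{\left(x \right)} = -18 + 6 x$ ($h{\left(x \right)} = 6 \left(-3 + x\right) = -18 + 6 x$)
$Z = 41$
$h{\left(m{\left(-5,- \frac{5}{2} \right)} \right)} Z = \left(-18 + 6 \left(- \frac{5}{2}\right)\right) 41 = \left(-18 - 15\right) 41 = \left(-33\right) 41 = -1353$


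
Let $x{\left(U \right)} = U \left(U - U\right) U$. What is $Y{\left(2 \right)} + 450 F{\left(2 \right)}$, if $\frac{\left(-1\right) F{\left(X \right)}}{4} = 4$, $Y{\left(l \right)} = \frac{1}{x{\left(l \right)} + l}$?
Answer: $- \frac{14399}{2} \approx -7199.5$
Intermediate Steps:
$x{\left(U \right)} = 0$ ($x{\left(U \right)} = U 0 U = 0 U = 0$)
$Y{\left(l \right)} = \frac{1}{l}$ ($Y{\left(l \right)} = \frac{1}{0 + l} = \frac{1}{l}$)
$F{\left(X \right)} = -16$ ($F{\left(X \right)} = \left(-4\right) 4 = -16$)
$Y{\left(2 \right)} + 450 F{\left(2 \right)} = \frac{1}{2} + 450 \left(-16\right) = \frac{1}{2} - 7200 = - \frac{14399}{2}$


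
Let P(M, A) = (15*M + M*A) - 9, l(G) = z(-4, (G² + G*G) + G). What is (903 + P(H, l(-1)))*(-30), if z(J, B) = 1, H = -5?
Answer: -24420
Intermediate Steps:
l(G) = 1
P(M, A) = -9 + 15*M + A*M (P(M, A) = (15*M + A*M) - 9 = -9 + 15*M + A*M)
(903 + P(H, l(-1)))*(-30) = (903 + (-9 + 15*(-5) + 1*(-5)))*(-30) = (903 + (-9 - 75 - 5))*(-30) = (903 - 89)*(-30) = 814*(-30) = -24420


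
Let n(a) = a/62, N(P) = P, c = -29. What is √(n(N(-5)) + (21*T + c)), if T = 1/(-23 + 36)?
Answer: I*√17842422/806 ≈ 5.2407*I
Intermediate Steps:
T = 1/13 ≈ 0.076923
n(a) = a/62 (n(a) = a*(1/62) = a/62)
√(n(N(-5)) + (21*T + c)) = √((1/62)*(-5) + (21*(1/13) - 29)) = √(-5/62 + (21/13 - 29)) = √(-5/62 - 356/13) = √(-22137/806) = I*√17842422/806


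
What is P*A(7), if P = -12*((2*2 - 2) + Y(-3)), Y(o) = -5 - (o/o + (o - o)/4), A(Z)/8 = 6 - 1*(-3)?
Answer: 3456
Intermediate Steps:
A(Z) = 72 (A(Z) = 8*(6 - 1*(-3)) = 8*(6 + 3) = 8*9 = 72)
Y(o) = -6 (Y(o) = -5 - (1 + 0*(1/4)) = -5 - (1 + 0) = -5 - 1*1 = -5 - 1 = -6)
P = 48 (P = -12*((2*2 - 2) - 6) = -12*((4 - 2) - 6) = -12*(2 - 6) = -12*(-4) = 48)
P*A(7) = 48*72 = 3456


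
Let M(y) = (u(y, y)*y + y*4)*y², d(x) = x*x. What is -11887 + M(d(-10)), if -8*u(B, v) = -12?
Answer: 5488113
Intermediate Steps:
u(B, v) = 3/2 (u(B, v) = -⅛*(-12) = 3/2)
d(x) = x²
M(y) = 11*y³/2 (M(y) = (3*y/2 + y*4)*y² = (3*y/2 + 4*y)*y² = (11*y/2)*y² = 11*y³/2)
-11887 + M(d(-10)) = -11887 + 11*((-10)²)³/2 = -11887 + (11/2)*100³ = -11887 + (11/2)*1000000 = -11887 + 5500000 = 5488113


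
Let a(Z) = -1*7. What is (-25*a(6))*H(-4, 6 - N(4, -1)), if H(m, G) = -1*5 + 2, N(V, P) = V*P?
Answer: -525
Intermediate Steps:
N(V, P) = P*V
a(Z) = -7
H(m, G) = -3 (H(m, G) = -5 + 2 = -3)
(-25*a(6))*H(-4, 6 - N(4, -1)) = -25*(-7)*(-3) = 175*(-3) = -525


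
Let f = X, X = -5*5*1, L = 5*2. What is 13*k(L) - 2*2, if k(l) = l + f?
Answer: -199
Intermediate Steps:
L = 10
X = -25 (X = -25*1 = -25)
f = -25
k(l) = -25 + l (k(l) = l - 25 = -25 + l)
13*k(L) - 2*2 = 13*(-25 + 10) - 2*2 = 13*(-15) - 4 = -195 - 4 = -199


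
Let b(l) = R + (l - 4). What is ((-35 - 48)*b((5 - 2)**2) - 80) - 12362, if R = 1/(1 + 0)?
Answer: -12940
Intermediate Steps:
R = 1 (R = 1/1 = 1)
b(l) = -3 + l (b(l) = 1 + (l - 4) = 1 + (-4 + l) = -3 + l)
((-35 - 48)*b((5 - 2)**2) - 80) - 12362 = ((-35 - 48)*(-3 + (5 - 2)**2) - 80) - 12362 = (-83*(-3 + 3**2) - 80) - 12362 = (-83*(-3 + 9) - 80) - 12362 = (-83*6 - 80) - 12362 = (-498 - 80) - 12362 = -578 - 12362 = -12940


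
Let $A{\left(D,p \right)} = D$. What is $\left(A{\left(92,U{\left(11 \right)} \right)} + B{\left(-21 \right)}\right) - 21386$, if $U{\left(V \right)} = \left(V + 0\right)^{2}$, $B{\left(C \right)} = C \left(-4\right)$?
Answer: $-21210$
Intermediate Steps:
$B{\left(C \right)} = - 4 C$
$U{\left(V \right)} = V^{2}$
$\left(A{\left(92,U{\left(11 \right)} \right)} + B{\left(-21 \right)}\right) - 21386 = \left(92 - -84\right) - 21386 = \left(92 + 84\right) - 21386 = 176 - 21386 = -21210$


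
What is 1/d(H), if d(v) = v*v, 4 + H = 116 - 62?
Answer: 1/2500 ≈ 0.00040000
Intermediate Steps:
H = 50 (H = -4 + (116 - 62) = -4 + 54 = 50)
d(v) = v**2
1/d(H) = 1/(50**2) = 1/2500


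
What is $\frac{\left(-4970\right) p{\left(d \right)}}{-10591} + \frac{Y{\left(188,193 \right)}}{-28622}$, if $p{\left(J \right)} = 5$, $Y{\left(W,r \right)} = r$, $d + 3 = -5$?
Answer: $\frac{101316091}{43305086} \approx 2.3396$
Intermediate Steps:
$d = -8$ ($d = -3 - 5 = -8$)
$\frac{\left(-4970\right) p{\left(d \right)}}{-10591} + \frac{Y{\left(188,193 \right)}}{-28622} = \frac{\left(-4970\right) 5}{-10591} + \frac{193}{-28622} = \left(-24850\right) \left(- \frac{1}{10591}\right) + 193 \left(- \frac{1}{28622}\right) = \frac{3550}{1513} - \frac{193}{28622} = \frac{101316091}{43305086}$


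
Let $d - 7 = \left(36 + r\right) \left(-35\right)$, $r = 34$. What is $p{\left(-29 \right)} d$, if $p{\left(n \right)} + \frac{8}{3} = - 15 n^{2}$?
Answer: $\frac{92474879}{3} \approx 3.0825 \cdot 10^{7}$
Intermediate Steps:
$p{\left(n \right)} = - \frac{8}{3} - 15 n^{2}$
$d = -2443$ ($d = 7 + \left(36 + 34\right) \left(-35\right) = 7 + 70 \left(-35\right) = 7 - 2450 = -2443$)
$p{\left(-29 \right)} d = \left(- \frac{8}{3} - 15 \left(-29\right)^{2}\right) \left(-2443\right) = \left(- \frac{8}{3} - 12615\right) \left(-2443\right) = \left(- \frac{37853}{3}\right) \left(-2443\right) = \frac{92474879}{3}$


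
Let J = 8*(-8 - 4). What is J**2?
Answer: 9216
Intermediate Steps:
J = -96 (J = 8*(-12) = -96)
J**2 = (-96)**2 = 9216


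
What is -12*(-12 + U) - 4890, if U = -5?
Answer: -4686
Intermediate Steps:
-12*(-12 + U) - 4890 = -12*(-12 - 5) - 4890 = -12*(-17) - 4890 = 204 - 4890 = -4686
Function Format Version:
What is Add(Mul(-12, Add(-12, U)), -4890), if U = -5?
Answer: -4686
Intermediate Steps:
Add(Mul(-12, Add(-12, U)), -4890) = Add(Mul(-12, Add(-12, -5)), -4890) = Add(Mul(-12, -17), -4890) = Add(204, -4890) = -4686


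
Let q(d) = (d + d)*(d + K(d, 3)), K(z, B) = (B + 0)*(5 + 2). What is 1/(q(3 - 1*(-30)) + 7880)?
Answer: 1/11444 ≈ 8.7382e-5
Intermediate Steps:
K(z, B) = 7*B (K(z, B) = B*7 = 7*B)
q(d) = 2*d*(21 + d) (q(d) = (d + d)*(d + 7*3) = (2*d)*(d + 21) = (2*d)*(21 + d) = 2*d*(21 + d))
1/(q(3 - 1*(-30)) + 7880) = 1/(2*(3 - 1*(-30))*(21 + (3 - 1*(-30))) + 7880) = 1/(2*(3 + 30)*(21 + (3 + 30)) + 7880) = 1/(2*33*(21 + 33) + 7880) = 1/(2*33*54 + 7880) = 1/(3564 + 7880) = 1/11444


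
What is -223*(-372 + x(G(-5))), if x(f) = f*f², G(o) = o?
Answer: 110831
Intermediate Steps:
x(f) = f³
-223*(-372 + x(G(-5))) = -223*(-372 + (-5)³) = -223*(-372 - 125) = -223*(-497) = 110831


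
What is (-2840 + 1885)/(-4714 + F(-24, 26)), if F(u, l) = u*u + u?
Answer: 955/4162 ≈ 0.22946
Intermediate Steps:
F(u, l) = u + u**2 (F(u, l) = u**2 + u = u + u**2)
(-2840 + 1885)/(-4714 + F(-24, 26)) = (-2840 + 1885)/(-4714 - 24*(1 - 24)) = -955/(-4714 - 24*(-23)) = -955/(-4714 + 552) = -955/(-4162) = -955*(-1/4162) = 955/4162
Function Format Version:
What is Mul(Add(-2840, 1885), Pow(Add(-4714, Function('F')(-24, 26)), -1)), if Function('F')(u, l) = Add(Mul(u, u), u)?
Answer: Rational(955, 4162) ≈ 0.22946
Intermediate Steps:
Function('F')(u, l) = Add(u, Pow(u, 2)) (Function('F')(u, l) = Add(Pow(u, 2), u) = Add(u, Pow(u, 2)))
Mul(Add(-2840, 1885), Pow(Add(-4714, Function('F')(-24, 26)), -1)) = Mul(Add(-2840, 1885), Pow(Add(-4714, Mul(-24, Add(1, -24))), -1)) = Mul(-955, Pow(Add(-4714, Mul(-24, -23)), -1)) = Mul(-955, Pow(Add(-4714, 552), -1)) = Mul(-955, Pow(-4162, -1)) = Mul(-955, Rational(-1, 4162)) = Rational(955, 4162)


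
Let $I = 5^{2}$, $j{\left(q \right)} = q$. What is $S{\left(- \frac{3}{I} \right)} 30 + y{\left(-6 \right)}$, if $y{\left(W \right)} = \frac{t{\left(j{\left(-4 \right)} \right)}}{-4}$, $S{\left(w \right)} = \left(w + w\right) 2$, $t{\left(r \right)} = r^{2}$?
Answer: $- \frac{92}{5} \approx -18.4$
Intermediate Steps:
$I = 25$
$S{\left(w \right)} = 4 w$ ($S{\left(w \right)} = 2 w 2 = 4 w$)
$y{\left(W \right)} = -4$ ($y{\left(W \right)} = \frac{\left(-4\right)^{2}}{-4} = 16 \left(- \frac{1}{4}\right) = -4$)
$S{\left(- \frac{3}{I} \right)} 30 + y{\left(-6 \right)} = 4 \left(- \frac{3}{25}\right) 30 - 4 = \left(- \frac{12}{25}\right) 30 - 4 = - \frac{72}{5} - 4 = - \frac{92}{5}$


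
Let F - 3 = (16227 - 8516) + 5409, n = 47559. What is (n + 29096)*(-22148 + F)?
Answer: -691811375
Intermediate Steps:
F = 13123 (F = 3 + ((16227 - 8516) + 5409) = 3 + (7711 + 5409) = 3 + 13120 = 13123)
(n + 29096)*(-22148 + F) = (47559 + 29096)*(-22148 + 13123) = 76655*(-9025) = -691811375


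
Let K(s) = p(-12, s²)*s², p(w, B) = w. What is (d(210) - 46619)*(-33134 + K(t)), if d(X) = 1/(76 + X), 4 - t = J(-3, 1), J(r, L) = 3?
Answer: 220968355909/143 ≈ 1.5452e+9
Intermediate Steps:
t = 1 (t = 4 - 1*3 = 4 - 3 = 1)
K(s) = -12*s²
(d(210) - 46619)*(-33134 + K(t)) = (1/(76 + 210) - 46619)*(-33134 - 12*1²) = (1/286 - 46619)*(-33134 - 12*1) = (1/286 - 46619)*(-33134 - 12) = -13333033/286*(-33146) = 220968355909/143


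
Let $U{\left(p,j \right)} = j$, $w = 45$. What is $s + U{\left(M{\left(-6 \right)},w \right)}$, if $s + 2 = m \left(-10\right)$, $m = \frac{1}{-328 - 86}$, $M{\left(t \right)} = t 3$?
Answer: $\frac{8906}{207} \approx 43.024$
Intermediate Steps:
$M{\left(t \right)} = 3 t$
$m = - \frac{1}{414}$ ($m = \frac{1}{-414} = - \frac{1}{414} \approx -0.0024155$)
$s = - \frac{409}{207}$ ($s = -2 - - \frac{5}{207} = -2 + \frac{5}{207} = - \frac{409}{207} \approx -1.9758$)
$s + U{\left(M{\left(-6 \right)},w \right)} = - \frac{409}{207} + 45 = \frac{8906}{207}$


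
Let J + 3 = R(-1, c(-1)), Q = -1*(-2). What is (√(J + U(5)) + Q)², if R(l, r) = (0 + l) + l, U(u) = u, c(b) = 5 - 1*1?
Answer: 4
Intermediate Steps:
c(b) = 4 (c(b) = 5 - 1 = 4)
Q = 2
R(l, r) = 2*l (R(l, r) = l + l = 2*l)
J = -5 (J = -3 + 2*(-1) = -3 - 2 = -5)
(√(J + U(5)) + Q)² = (√(-5 + 5) + 2)² = (√0 + 2)² = (0 + 2)² = 2² = 4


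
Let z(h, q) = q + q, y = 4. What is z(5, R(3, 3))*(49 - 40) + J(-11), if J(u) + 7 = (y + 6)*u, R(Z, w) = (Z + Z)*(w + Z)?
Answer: 531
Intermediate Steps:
R(Z, w) = 2*Z*(Z + w) (R(Z, w) = (2*Z)*(Z + w) = 2*Z*(Z + w))
z(h, q) = 2*q
J(u) = -7 + 10*u (J(u) = -7 + (4 + 6)*u = -7 + 10*u)
z(5, R(3, 3))*(49 - 40) + J(-11) = (2*(2*3*(3 + 3)))*(49 - 40) + (-7 + 10*(-11)) = (2*(2*3*6))*9 + (-7 - 110) = (2*36)*9 - 117 = 72*9 - 117 = 648 - 117 = 531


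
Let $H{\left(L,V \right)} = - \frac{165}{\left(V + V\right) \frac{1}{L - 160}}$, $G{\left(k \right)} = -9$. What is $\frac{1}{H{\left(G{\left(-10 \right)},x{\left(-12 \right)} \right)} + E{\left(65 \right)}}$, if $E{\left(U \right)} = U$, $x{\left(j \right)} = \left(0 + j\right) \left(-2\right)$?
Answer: $\frac{16}{10335} \approx 0.0015481$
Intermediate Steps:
$x{\left(j \right)} = - 2 j$ ($x{\left(j \right)} = j \left(-2\right) = - 2 j$)
$H{\left(L,V \right)} = - \frac{165 \left(-160 + L\right)}{2 V}$ ($H{\left(L,V \right)} = - \frac{165}{2 V \frac{1}{-160 + L}} = - 165 \frac{-160 + L}{2 V} = - \frac{165 \left(-160 + L\right)}{2 V}$)
$\frac{1}{H{\left(G{\left(-10 \right)},x{\left(-12 \right)} \right)} + E{\left(65 \right)}} = \frac{1}{\frac{165 \left(160 - -9\right)}{2 \left(\left(-2\right) \left(-12\right)\right)} + 65} = \frac{1}{\frac{165 \left(160 + 9\right)}{2 \cdot 24} + 65} = \frac{1}{\frac{165}{2} \cdot \frac{1}{24} \cdot 169 + 65} = \frac{1}{\frac{9295}{16} + 65} = \frac{1}{\frac{10335}{16}} = \frac{16}{10335}$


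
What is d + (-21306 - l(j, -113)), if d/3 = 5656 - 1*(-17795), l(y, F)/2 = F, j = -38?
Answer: 49273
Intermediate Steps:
l(y, F) = 2*F
d = 70353 (d = 3*(5656 - 1*(-17795)) = 3*(5656 + 17795) = 3*23451 = 70353)
d + (-21306 - l(j, -113)) = 70353 + (-21306 - 2*(-113)) = 70353 + (-21306 - 1*(-226)) = 70353 + (-21306 + 226) = 70353 - 21080 = 49273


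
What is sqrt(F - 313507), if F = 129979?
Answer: 6*I*sqrt(5098) ≈ 428.4*I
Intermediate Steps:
sqrt(F - 313507) = sqrt(129979 - 313507) = sqrt(-183528) = 6*I*sqrt(5098)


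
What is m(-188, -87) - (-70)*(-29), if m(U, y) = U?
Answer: -2218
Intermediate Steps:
m(-188, -87) - (-70)*(-29) = -188 - (-70)*(-29) = -188 - 1*2030 = -188 - 2030 = -2218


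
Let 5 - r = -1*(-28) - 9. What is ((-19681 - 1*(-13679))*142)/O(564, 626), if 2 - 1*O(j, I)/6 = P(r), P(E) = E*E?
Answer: 213071/291 ≈ 732.20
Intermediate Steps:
r = -14 (r = 5 - (-1*(-28) - 9) = 5 - (28 - 9) = 5 - 1*19 = 5 - 19 = -14)
P(E) = E**2
O(j, I) = -1164 (O(j, I) = 12 - 6*(-14)**2 = 12 - 6*196 = 12 - 1176 = -1164)
((-19681 - 1*(-13679))*142)/O(564, 626) = ((-19681 - 1*(-13679))*142)/(-1164) = ((-19681 + 13679)*142)*(-1/1164) = -6002*142*(-1/1164) = -852284*(-1/1164) = 213071/291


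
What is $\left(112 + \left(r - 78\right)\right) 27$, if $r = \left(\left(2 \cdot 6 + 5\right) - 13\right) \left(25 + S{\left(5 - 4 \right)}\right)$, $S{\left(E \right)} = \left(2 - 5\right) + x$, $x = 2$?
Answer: $3510$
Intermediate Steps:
$S{\left(E \right)} = -1$ ($S{\left(E \right)} = \left(2 - 5\right) + 2 = -3 + 2 = -1$)
$r = 96$ ($r = \left(\left(2 \cdot 6 + 5\right) - 13\right) \left(25 - 1\right) = \left(\left(12 + 5\right) - 13\right) 24 = \left(17 - 13\right) 24 = 4 \cdot 24 = 96$)
$\left(112 + \left(r - 78\right)\right) 27 = \left(112 + \left(96 - 78\right)\right) 27 = \left(112 + 18\right) 27 = 130 \cdot 27 = 3510$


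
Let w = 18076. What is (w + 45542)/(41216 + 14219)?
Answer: 63618/55435 ≈ 1.1476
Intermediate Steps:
(w + 45542)/(41216 + 14219) = (18076 + 45542)/(41216 + 14219) = 63618/55435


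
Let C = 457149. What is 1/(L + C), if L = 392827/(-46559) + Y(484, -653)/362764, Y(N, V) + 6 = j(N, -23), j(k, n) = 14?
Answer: 4222482269/1930267921010742 ≈ 2.1875e-6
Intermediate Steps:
Y(N, V) = 8 (Y(N, V) = -6 + 14 = 8)
L = -35625780339/4222482269 (L = 392827/(-46559) + 8/362764 = 392827*(-1/46559) + 8*(1/362764) = -392827/46559 + 2/90691 = -35625780339/4222482269 ≈ -8.4372)
1/(L + C) = 1/(-35625780339/4222482269 + 457149) = 1/(1930267921010742/4222482269) = 4222482269/1930267921010742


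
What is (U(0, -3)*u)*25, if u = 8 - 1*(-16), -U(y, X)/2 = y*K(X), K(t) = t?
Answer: 0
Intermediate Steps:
U(y, X) = -2*X*y (U(y, X) = -2*y*X = -2*X*y)
u = 24 (u = 8 + 16 = 24)
(U(0, -3)*u)*25 = (-2*(-3)*0*24)*25 = (0*24)*25 = 0*25 = 0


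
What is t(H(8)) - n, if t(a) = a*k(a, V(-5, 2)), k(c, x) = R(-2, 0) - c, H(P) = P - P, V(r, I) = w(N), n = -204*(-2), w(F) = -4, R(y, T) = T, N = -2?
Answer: -408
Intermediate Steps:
n = 408
V(r, I) = -4
H(P) = 0
k(c, x) = -c (k(c, x) = 0 - c = -c)
t(a) = -a² (t(a) = a*(-a) = -a²)
t(H(8)) - n = -1*0² - 1*408 = -1*0 - 408 = 0 - 408 = -408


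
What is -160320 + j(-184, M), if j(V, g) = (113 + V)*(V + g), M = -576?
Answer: -106360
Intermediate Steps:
-160320 + j(-184, M) = -160320 + ((-184)² + 113*(-184) + 113*(-576) - 184*(-576)) = -160320 + (33856 - 20792 - 65088 + 105984) = -160320 + 53960 = -106360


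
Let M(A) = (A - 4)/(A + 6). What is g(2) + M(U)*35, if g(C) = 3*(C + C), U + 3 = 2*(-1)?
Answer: -303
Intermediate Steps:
U = -5 (U = -3 + 2*(-1) = -3 - 2 = -5)
M(A) = (-4 + A)/(6 + A)
g(C) = 6*C (g(C) = 3*(2*C) = 6*C)
g(2) + M(U)*35 = 6*2 + ((-4 - 5)/(6 - 5))*35 = 12 + (-9/1)*35 = 12 + (1*(-9))*35 = 12 - 9*35 = 12 - 315 = -303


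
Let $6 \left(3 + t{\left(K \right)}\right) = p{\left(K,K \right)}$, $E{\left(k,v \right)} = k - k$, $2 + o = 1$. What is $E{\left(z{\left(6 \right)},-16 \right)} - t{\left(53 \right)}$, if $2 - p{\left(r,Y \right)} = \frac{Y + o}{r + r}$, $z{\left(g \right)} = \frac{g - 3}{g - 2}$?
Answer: $\frac{437}{159} \approx 2.7484$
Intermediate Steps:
$o = -1$ ($o = -2 + 1 = -1$)
$z{\left(g \right)} = \frac{-3 + g}{-2 + g}$
$E{\left(k,v \right)} = 0$
$p{\left(r,Y \right)} = 2 - \frac{-1 + Y}{2 r}$ ($p{\left(r,Y \right)} = 2 - \frac{Y - 1}{r + r} = 2 - \frac{-1 + Y}{2 r}$)
$t{\left(K \right)} = -3 + \frac{1 + 3 K}{12 K}$ ($t{\left(K \right)} = -3 + \frac{\frac{1}{2} \frac{1}{K} \left(1 - K + 4 K\right)}{6} = -3 + \frac{\frac{1}{2} \frac{1}{K} \left(1 + 3 K\right)}{6} = -3 + \frac{1 + 3 K}{12 K}$)
$E{\left(z{\left(6 \right)},-16 \right)} - t{\left(53 \right)} = 0 - \frac{1 - 1749}{12 \cdot 53} = 0 - \frac{1}{12} \cdot \frac{1}{53} \left(1 - 1749\right) = 0 - \frac{1}{12} \cdot \frac{1}{53} \left(-1748\right) = 0 - - \frac{437}{159} = 0 + \frac{437}{159} = \frac{437}{159}$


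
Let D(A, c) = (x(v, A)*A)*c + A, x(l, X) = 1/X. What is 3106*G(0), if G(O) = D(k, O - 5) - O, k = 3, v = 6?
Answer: -6212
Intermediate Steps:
D(A, c) = A + c (D(A, c) = (A/A)*c + A = 1*c + A = c + A = A + c)
G(O) = -2 (G(O) = (3 + (O - 5)) - O = (3 + (-5 + O)) - O = (-2 + O) - O = -2)
3106*G(0) = 3106*(-2) = -6212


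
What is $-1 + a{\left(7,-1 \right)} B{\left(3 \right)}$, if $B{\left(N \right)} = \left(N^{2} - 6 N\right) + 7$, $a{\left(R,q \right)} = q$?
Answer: $1$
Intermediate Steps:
$B{\left(N \right)} = 7 + N^{2} - 6 N$
$-1 + a{\left(7,-1 \right)} B{\left(3 \right)} = -1 - \left(7 + 3^{2} - 18\right) = -1 - \left(7 + 9 - 18\right) = -1 - -2 = -1 + 2 = 1$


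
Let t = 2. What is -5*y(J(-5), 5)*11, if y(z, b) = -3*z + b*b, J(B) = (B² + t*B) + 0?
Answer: 1100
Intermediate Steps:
J(B) = B² + 2*B (J(B) = (B² + 2*B) + 0 = B² + 2*B)
y(z, b) = b² - 3*z (y(z, b) = -3*z + b² = b² - 3*z)
-5*y(J(-5), 5)*11 = -5*(5² - (-15)*(2 - 5))*11 = -5*(25 - (-15)*(-3))*11 = -5*(25 - 3*15)*11 = -5*(25 - 45)*11 = -5*(-20)*11 = 100*11 = 1100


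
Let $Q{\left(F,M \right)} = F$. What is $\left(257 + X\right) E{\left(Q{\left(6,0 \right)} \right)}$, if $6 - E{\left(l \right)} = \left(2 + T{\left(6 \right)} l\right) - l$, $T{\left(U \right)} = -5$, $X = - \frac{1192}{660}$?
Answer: $\frac{336856}{33} \approx 10208.0$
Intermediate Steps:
$X = - \frac{298}{165}$ ($X = \left(-1192\right) \frac{1}{660} = - \frac{298}{165} \approx -1.8061$)
$E{\left(l \right)} = 4 + 6 l$ ($E{\left(l \right)} = 6 - \left(\left(2 - 5 l\right) - l\right) = 6 - \left(2 - 6 l\right) = 6 + \left(-2 + 6 l\right) = 4 + 6 l$)
$\left(257 + X\right) E{\left(Q{\left(6,0 \right)} \right)} = \left(257 - \frac{298}{165}\right) \left(4 + 6 \cdot 6\right) = \frac{42107 \left(4 + 36\right)}{165} = \frac{42107}{165} \cdot 40 = \frac{336856}{33}$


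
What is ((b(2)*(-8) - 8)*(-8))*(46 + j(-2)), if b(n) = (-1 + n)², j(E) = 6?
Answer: 6656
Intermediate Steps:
((b(2)*(-8) - 8)*(-8))*(46 + j(-2)) = (((-1 + 2)²*(-8) - 8)*(-8))*(46 + 6) = ((1²*(-8) - 8)*(-8))*52 = ((1*(-8) - 8)*(-8))*52 = ((-8 - 8)*(-8))*52 = -16*(-8)*52 = 128*52 = 6656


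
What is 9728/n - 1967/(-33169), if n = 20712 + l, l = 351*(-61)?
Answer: -321293099/23185131 ≈ -13.858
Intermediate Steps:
l = -21411
n = -699 (n = 20712 - 21411 = -699)
9728/n - 1967/(-33169) = 9728/(-699) - 1967/(-33169) = 9728*(-1/699) - 1967*(-1/33169) = -9728/699 + 1967/33169 = -321293099/23185131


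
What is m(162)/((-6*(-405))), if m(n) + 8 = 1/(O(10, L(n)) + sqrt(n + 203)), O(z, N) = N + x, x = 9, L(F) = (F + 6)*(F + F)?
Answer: -23710522487/7202087741880 - sqrt(365)/7202087741880 ≈ -0.0032922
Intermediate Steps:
L(F) = 2*F*(6 + F) (L(F) = (6 + F)*(2*F) = 2*F*(6 + F))
O(z, N) = 9 + N (O(z, N) = N + 9 = 9 + N)
m(n) = -8 + 1/(9 + sqrt(203 + n) + 2*n*(6 + n)) (m(n) = -8 + 1/((9 + 2*n*(6 + n)) + sqrt(n + 203)) = -8 + 1/((9 + 2*n*(6 + n)) + sqrt(203 + n)) = -8 + 1/(9 + sqrt(203 + n) + 2*n*(6 + n)))
m(162)/((-6*(-405))) = ((-71 - 8*sqrt(203 + 162) - 16*162*(6 + 162))/(9 + sqrt(203 + 162) + 2*162*(6 + 162)))/((-6*(-405))) = ((-71 - 8*sqrt(365) - 16*162*168)/(9 + sqrt(365) + 2*162*168))/2430 = ((-71 - 8*sqrt(365) - 435456)/(9 + sqrt(365) + 54432))*(1/2430) = ((-435527 - 8*sqrt(365))/(54441 + sqrt(365)))*(1/2430) = (-435527 - 8*sqrt(365))/(2430*(54441 + sqrt(365)))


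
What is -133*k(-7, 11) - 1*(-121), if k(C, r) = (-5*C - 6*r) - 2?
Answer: 4510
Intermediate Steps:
k(C, r) = -2 - 6*r - 5*C (k(C, r) = (-6*r - 5*C) - 2 = -2 - 6*r - 5*C)
-133*k(-7, 11) - 1*(-121) = -133*(-2 - 6*11 - 5*(-7)) - 1*(-121) = -133*(-2 - 66 + 35) + 121 = -133*(-33) + 121 = 4389 + 121 = 4510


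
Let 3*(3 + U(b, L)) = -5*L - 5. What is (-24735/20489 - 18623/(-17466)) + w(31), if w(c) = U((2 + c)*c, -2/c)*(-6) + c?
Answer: 645806220313/11093687094 ≈ 58.214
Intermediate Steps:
U(b, L) = -14/3 - 5*L/3 (U(b, L) = -3 + (-5*L - 5)/3 = -3 + (-5 - 5*L)/3 = -3 + (-5/3 - 5*L/3) = -14/3 - 5*L/3)
w(c) = 28 + c - 20/c (w(c) = (-14/3 - (-10)/(3*c))*(-6) + c = (-14/3 + 10/(3*c))*(-6) + c = (28 - 20/c) + c = 28 + c - 20/c)
(-24735/20489 - 18623/(-17466)) + w(31) = (-24735/20489 - 18623/(-17466)) + (28 + 31 - 20/31) = (-24735*1/20489 - 18623*(-1/17466)) + (28 + 31 - 20*1/31) = (-24735/20489 + 18623/17466) + (28 + 31 - 20/31) = -50454863/357860874 + 1809/31 = 645806220313/11093687094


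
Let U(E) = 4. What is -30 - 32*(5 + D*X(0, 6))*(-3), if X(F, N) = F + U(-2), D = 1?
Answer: 834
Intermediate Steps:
X(F, N) = 4 + F (X(F, N) = F + 4 = 4 + F)
-30 - 32*(5 + D*X(0, 6))*(-3) = -30 - 32*(5 + 1*(4 + 0))*(-3) = -30 - 32*(5 + 1*4)*(-3) = -30 - 32*(5 + 4)*(-3) = -30 - 288*(-3) = -30 - 32*(-27) = -30 + 864 = 834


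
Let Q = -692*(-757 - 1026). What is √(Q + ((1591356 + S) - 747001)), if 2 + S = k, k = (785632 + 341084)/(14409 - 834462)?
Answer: √155283777962075217/273351 ≈ 1441.6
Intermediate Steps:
k = -375572/273351 (k = 1126716/(-820053) = 1126716*(-1/820053) = -375572/273351 ≈ -1.3740)
S = -922274/273351 (S = -2 - 375572/273351 = -922274/273351 ≈ -3.3740)
Q = 1233836 (Q = -692*(-1783) = 1233836)
√(Q + ((1591356 + S) - 747001)) = √(1233836 + ((1591356 - 922274/273351) - 747001)) = √(1233836 + (434997831682/273351 - 747001)) = √(1233836 + 230804361331/273351) = √(568074665767/273351) = √155283777962075217/273351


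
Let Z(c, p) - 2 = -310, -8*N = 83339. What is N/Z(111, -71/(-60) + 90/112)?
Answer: 83339/2464 ≈ 33.823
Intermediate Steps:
N = -83339/8 (N = -⅛*83339 = -83339/8 ≈ -10417.)
Z(c, p) = -308 (Z(c, p) = 2 - 310 = -308)
N/Z(111, -71/(-60) + 90/112) = -83339/8/(-308) = -83339/8*(-1/308) = 83339/2464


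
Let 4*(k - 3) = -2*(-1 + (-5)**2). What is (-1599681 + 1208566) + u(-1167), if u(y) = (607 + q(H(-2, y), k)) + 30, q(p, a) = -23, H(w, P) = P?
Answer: -390501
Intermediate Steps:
k = -9 (k = 3 + (-2*(-1 + (-5)**2))/4 = 3 + (-2*(-1 + 25))/4 = 3 + (-2*24)/4 = 3 + (1/4)*(-48) = 3 - 12 = -9)
u(y) = 614 (u(y) = (607 - 23) + 30 = 584 + 30 = 614)
(-1599681 + 1208566) + u(-1167) = (-1599681 + 1208566) + 614 = -391115 + 614 = -390501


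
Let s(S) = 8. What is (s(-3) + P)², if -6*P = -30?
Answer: 169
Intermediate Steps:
P = 5 (P = -⅙*(-30) = 5)
(s(-3) + P)² = (8 + 5)² = 13² = 169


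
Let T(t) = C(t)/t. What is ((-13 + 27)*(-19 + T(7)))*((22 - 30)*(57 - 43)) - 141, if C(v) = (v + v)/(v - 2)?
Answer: 145119/5 ≈ 29024.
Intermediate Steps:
C(v) = 2*v/(-2 + v) (C(v) = (2*v)/(-2 + v) = 2*v/(-2 + v))
T(t) = 2/(-2 + t) (T(t) = (2*t/(-2 + t))/t = 2/(-2 + t))
((-13 + 27)*(-19 + T(7)))*((22 - 30)*(57 - 43)) - 141 = ((-13 + 27)*(-19 + 2/(-2 + 7)))*((22 - 30)*(57 - 43)) - 141 = (14*(-19 + 2/5))*(-8*14) - 141 = (14*(-19 + 2*(1/5)))*(-112) - 141 = (14*(-19 + 2/5))*(-112) - 141 = (14*(-93/5))*(-112) - 141 = -1302/5*(-112) - 141 = 145824/5 - 141 = 145119/5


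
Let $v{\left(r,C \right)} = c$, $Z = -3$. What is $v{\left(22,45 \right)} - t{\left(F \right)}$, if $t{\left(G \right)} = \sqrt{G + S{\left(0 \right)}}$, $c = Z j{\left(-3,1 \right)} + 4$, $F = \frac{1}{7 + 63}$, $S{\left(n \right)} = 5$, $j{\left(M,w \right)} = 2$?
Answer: $-2 - \frac{3 \sqrt{2730}}{70} \approx -4.2393$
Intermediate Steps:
$F = \frac{1}{70} \approx 0.014286$
$c = -2$ ($c = \left(-3\right) 2 + 4 = -6 + 4 = -2$)
$v{\left(r,C \right)} = -2$
$t{\left(G \right)} = \sqrt{5 + G}$ ($t{\left(G \right)} = \sqrt{G + 5} = \sqrt{5 + G}$)
$v{\left(22,45 \right)} - t{\left(F \right)} = -2 - \sqrt{5 + \frac{1}{70}} = -2 - \sqrt{\frac{351}{70}} = -2 - \frac{3 \sqrt{2730}}{70}$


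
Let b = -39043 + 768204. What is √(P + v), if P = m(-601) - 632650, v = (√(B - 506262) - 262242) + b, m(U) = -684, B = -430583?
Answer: √(-166415 + I*√936845) ≈ 1.186 + 407.94*I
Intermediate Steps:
b = 729161
v = 466919 + I*√936845 (v = (√(-430583 - 506262) - 262242) + 729161 = (√(-936845) - 262242) + 729161 = (I*√936845 - 262242) + 729161 = (-262242 + I*√936845) + 729161 = 466919 + I*√936845 ≈ 4.6692e+5 + 967.91*I)
P = -633334 (P = -684 - 632650 = -633334)
√(P + v) = √(-633334 + (466919 + I*√936845)) = √(-166415 + I*√936845)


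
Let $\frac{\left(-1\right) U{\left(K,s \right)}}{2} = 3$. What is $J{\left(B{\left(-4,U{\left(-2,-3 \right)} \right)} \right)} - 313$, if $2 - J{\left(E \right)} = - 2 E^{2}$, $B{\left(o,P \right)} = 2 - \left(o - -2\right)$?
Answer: $-279$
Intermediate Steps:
$U{\left(K,s \right)} = -6$ ($U{\left(K,s \right)} = \left(-2\right) 3 = -6$)
$B{\left(o,P \right)} = - o$ ($B{\left(o,P \right)} = 2 - \left(o + 2\right) = 2 - \left(2 + o\right) = - o$)
$J{\left(E \right)} = 2 + 2 E^{2}$ ($J{\left(E \right)} = 2 - - 2 E^{2} = 2 + 2 E^{2}$)
$J{\left(B{\left(-4,U{\left(-2,-3 \right)} \right)} \right)} - 313 = \left(2 + 2 \left(\left(-1\right) \left(-4\right)\right)^{2}\right) - 313 = \left(2 + 2 \cdot 4^{2}\right) - 313 = \left(2 + 2 \cdot 16\right) - 313 = \left(2 + 32\right) - 313 = 34 - 313 = -279$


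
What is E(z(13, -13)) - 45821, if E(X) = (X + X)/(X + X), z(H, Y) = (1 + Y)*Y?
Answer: -45820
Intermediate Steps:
z(H, Y) = Y*(1 + Y)
E(X) = 1 (E(X) = (2*X)/((2*X)) = (2*X)*(1/(2*X)) = 1)
E(z(13, -13)) - 45821 = 1 - 45821 = -45820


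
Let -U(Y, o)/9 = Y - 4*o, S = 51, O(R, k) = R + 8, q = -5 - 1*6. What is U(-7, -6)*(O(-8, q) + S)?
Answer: -7803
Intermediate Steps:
q = -11 (q = -5 - 6 = -11)
O(R, k) = 8 + R
U(Y, o) = -9*Y + 36*o (U(Y, o) = -9*(Y - 4*o) = -9*Y + 36*o)
U(-7, -6)*(O(-8, q) + S) = (-9*(-7) + 36*(-6))*((8 - 8) + 51) = (63 - 216)*(0 + 51) = -153*51 = -7803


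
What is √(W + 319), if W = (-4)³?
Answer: √255 ≈ 15.969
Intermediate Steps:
W = -64
√(W + 319) = √(-64 + 319) = √255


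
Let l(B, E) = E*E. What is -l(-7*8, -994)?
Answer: -988036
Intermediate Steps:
l(B, E) = E²
-l(-7*8, -994) = -1*(-994)² = -1*988036 = -988036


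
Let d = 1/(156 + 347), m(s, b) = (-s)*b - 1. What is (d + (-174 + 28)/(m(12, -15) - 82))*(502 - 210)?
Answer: -21415572/48791 ≈ -438.92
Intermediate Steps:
m(s, b) = -1 - b*s (m(s, b) = -b*s - 1 = -1 - b*s)
d = 1/503 ≈ 0.0019881
(d + (-174 + 28)/(m(12, -15) - 82))*(502 - 210) = (1/503 + (-174 + 28)/((-1 - 1*(-15)*12) - 82))*(502 - 210) = (1/503 - 146/((-1 + 180) - 82))*292 = (1/503 - 146/(179 - 82))*292 = (1/503 - 146/97)*292 = -73341/48791*292 = -21415572/48791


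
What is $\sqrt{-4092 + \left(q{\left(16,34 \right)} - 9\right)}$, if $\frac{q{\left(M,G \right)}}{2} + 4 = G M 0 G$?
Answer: $i \sqrt{4109} \approx 64.101 i$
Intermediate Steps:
$q{\left(M,G \right)} = -8$ ($q{\left(M,G \right)} = -8 + 2 G M 0 G = -8 + 2 \cdot 0 G = -8 + 2 \cdot 0 = -8 + 0 = -8$)
$\sqrt{-4092 + \left(q{\left(16,34 \right)} - 9\right)} = \sqrt{-4092 - 17} = \sqrt{-4109} = i \sqrt{4109}$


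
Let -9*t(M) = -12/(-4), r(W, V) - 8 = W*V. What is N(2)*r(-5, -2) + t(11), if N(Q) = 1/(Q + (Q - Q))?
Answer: 26/3 ≈ 8.6667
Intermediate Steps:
r(W, V) = 8 + V*W (r(W, V) = 8 + W*V = 8 + V*W)
N(Q) = 1/Q (N(Q) = 1/(Q + 0) = 1/Q)
t(M) = -⅓ (t(M) = -(-4)/(3*(-4)) = -(-4)*(-1)/(3*4) = -⅑*3 = -⅓)
N(2)*r(-5, -2) + t(11) = (8 - 2*(-5))/2 - ⅓ = (8 + 10)/2 - ⅓ = (½)*18 - ⅓ = 9 - ⅓ = 26/3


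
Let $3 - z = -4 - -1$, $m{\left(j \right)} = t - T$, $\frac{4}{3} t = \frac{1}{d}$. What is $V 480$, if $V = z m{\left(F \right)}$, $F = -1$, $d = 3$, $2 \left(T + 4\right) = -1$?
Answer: $13680$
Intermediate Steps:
$T = - \frac{9}{2}$ ($T = -4 + \frac{1}{2} \left(-1\right) = -4 - \frac{1}{2} = - \frac{9}{2} \approx -4.5$)
$t = \frac{1}{4}$ ($t = \frac{3}{4 \cdot 3} = \frac{3}{4} \cdot \frac{1}{3} = \frac{1}{4} \approx 0.25$)
$m{\left(j \right)} = \frac{19}{4}$ ($m{\left(j \right)} = \frac{1}{4} - - \frac{9}{2} = \frac{1}{4} + \frac{9}{2} = \frac{19}{4}$)
$z = 6$ ($z = 3 - \left(-4 - -1\right) = 3 - \left(-4 + 1\right) = 3 - -3 = 3 + 3 = 6$)
$V = \frac{57}{2}$ ($V = 6 \cdot \frac{19}{4} = \frac{57}{2} \approx 28.5$)
$V 480 = \frac{57}{2} \cdot 480 = 13680$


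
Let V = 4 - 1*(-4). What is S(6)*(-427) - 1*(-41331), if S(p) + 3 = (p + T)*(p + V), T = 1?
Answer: 766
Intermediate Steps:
V = 8 (V = 4 + 4 = 8)
S(p) = -3 + (1 + p)*(8 + p) (S(p) = -3 + (p + 1)*(p + 8) = -3 + (1 + p)*(8 + p))
S(6)*(-427) - 1*(-41331) = (5 + 6² + 9*6)*(-427) - 1*(-41331) = (5 + 36 + 54)*(-427) + 41331 = 95*(-427) + 41331 = -40565 + 41331 = 766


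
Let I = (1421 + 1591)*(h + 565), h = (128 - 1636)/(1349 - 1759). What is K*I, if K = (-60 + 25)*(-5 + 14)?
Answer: -22121564724/41 ≈ -5.3955e+8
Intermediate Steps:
h = 754/205 (h = -1508/(-410) = -1508*(-1/410) = 754/205 ≈ 3.6780)
I = 351135948/205 (I = (1421 + 1591)*(754/205 + 565) = 3012*(116579/205) = 351135948/205 ≈ 1.7129e+6)
K = -315 (K = -35*9 = -315)
K*I = -315*351135948/205 = -22121564724/41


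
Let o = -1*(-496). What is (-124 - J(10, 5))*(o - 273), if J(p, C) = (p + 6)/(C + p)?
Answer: -418348/15 ≈ -27890.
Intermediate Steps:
o = 496
J(p, C) = (6 + p)/(C + p)
(-124 - J(10, 5))*(o - 273) = (-124 - (6 + 10)/(5 + 10))*(496 - 273) = (-124 - 16/15)*223 = -1876/15*223 = -418348/15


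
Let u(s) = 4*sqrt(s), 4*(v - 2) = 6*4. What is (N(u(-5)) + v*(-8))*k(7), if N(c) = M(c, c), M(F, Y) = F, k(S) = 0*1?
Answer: 0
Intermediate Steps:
v = 8 (v = 2 + (6*4)/4 = 2 + (1/4)*24 = 2 + 6 = 8)
k(S) = 0
N(c) = c
(N(u(-5)) + v*(-8))*k(7) = (4*sqrt(-5) + 8*(-8))*0 = (4*(I*sqrt(5)) - 64)*0 = (4*I*sqrt(5) - 64)*0 = (-64 + 4*I*sqrt(5))*0 = 0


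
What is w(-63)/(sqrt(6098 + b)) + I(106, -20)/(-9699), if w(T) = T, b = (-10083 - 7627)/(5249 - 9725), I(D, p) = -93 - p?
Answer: 73/9699 - 63*sqrt(30562528602)/13656179 ≈ -0.79898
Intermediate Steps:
b = 8855/2238 (b = -17710/(-4476) = -17710*(-1/4476) = 8855/2238 ≈ 3.9567)
w(-63)/(sqrt(6098 + b)) + I(106, -20)/(-9699) = -63/sqrt(6098 + 8855/2238) + (-93 - 1*(-20))/(-9699) = -63*sqrt(30562528602)/13656179 + (-93 + 20)*(-1/9699) = -63*sqrt(30562528602)/13656179 - 73*(-1/9699) = -63*sqrt(30562528602)/13656179 + 73/9699 = 73/9699 - 63*sqrt(30562528602)/13656179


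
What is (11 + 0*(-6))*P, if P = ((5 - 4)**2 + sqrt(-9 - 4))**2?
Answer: -132 + 22*I*sqrt(13) ≈ -132.0 + 79.322*I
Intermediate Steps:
P = (1 + I*sqrt(13))**2 (P = (1**2 + sqrt(-13))**2 = (1 + I*sqrt(13))**2 ≈ -12.0 + 7.2111*I)
(11 + 0*(-6))*P = (11 + 0*(-6))*(1 + I*sqrt(13))**2 = (11 + 0)*(1 + I*sqrt(13))**2 = 11*(1 + I*sqrt(13))**2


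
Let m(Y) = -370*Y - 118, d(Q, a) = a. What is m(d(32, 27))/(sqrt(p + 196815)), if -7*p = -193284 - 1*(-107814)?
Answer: -10108*sqrt(929)/13935 ≈ -22.109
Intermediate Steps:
m(Y) = -118 - 370*Y
p = 12210 (p = -(-193284 - 1*(-107814))/7 = -(-193284 + 107814)/7 = -1/7*(-85470) = 12210)
m(d(32, 27))/(sqrt(p + 196815)) = (-118 - 370*27)/(sqrt(12210 + 196815)) = (-118 - 9990)/(sqrt(209025)) = -10108*sqrt(929)/13935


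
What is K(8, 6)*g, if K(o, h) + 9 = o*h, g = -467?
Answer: -18213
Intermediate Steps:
K(o, h) = -9 + h*o (K(o, h) = -9 + o*h = -9 + h*o)
K(8, 6)*g = (-9 + 6*8)*(-467) = (-9 + 48)*(-467) = 39*(-467) = -18213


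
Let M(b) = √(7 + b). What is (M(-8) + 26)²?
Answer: (26 + I)² ≈ 675.0 + 52.0*I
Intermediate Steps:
(M(-8) + 26)² = (√(7 - 8) + 26)² = (√(-1) + 26)² = (I + 26)² = (26 + I)²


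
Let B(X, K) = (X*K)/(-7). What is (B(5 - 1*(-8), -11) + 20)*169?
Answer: 47827/7 ≈ 6832.4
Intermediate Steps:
B(X, K) = -K*X/7 (B(X, K) = (K*X)*(-1/7) = -K*X/7)
(B(5 - 1*(-8), -11) + 20)*169 = (-1/7*(-11)*(5 - 1*(-8)) + 20)*169 = (-1/7*(-11)*(5 + 8) + 20)*169 = (-1/7*(-11)*13 + 20)*169 = (143/7 + 20)*169 = (283/7)*169 = 47827/7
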